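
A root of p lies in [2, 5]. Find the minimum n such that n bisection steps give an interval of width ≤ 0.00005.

16

Width after n steps is 3/2^n. Need 2^n ≥ 3/0.00005 = 60000.
2^15 = 32768 < 60000 ≤ 2^16 = 65536, so n = 16.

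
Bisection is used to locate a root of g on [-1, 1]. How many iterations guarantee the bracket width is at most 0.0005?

Width after n steps is 2/2^n. Need 2^n ≥ 2/0.0005 = 4000.
2^11 = 2048 < 4000 ≤ 2^12 = 4096, so n = 12.

12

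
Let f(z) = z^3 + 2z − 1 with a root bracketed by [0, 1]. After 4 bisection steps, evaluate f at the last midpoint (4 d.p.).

z = 0.5 gives f = 0.125, positive; keep [0, 0.5]
z = 0.25 gives f = -0.484375, negative; keep [0.25, 0.5]
z = 0.375 gives f = -0.197266, negative; keep [0.375, 0.5]
z = 0.4375 gives f = -0.0413, negative; keep [0.4375, 0.5]

-0.0413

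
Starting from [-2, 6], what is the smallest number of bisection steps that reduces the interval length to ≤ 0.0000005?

24

Width after n steps is 8/2^n. Need 2^n ≥ 8/0.0000005 = 16000000.
2^23 = 8388608 < 16000000 ≤ 2^24 = 16777216, so n = 24.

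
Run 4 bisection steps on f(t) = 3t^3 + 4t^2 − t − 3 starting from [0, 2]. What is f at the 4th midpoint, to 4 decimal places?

f(1) = 3 > 0, so the root lies in [0, 1]
f(0.5) = -2.125 < 0, so the root lies in [0.5, 1]
f(0.75) = -0.234375 < 0, so the root lies in [0.75, 1]
f(0.875) = 1.1973 > 0, so the root lies in [0.75, 0.875]

1.1973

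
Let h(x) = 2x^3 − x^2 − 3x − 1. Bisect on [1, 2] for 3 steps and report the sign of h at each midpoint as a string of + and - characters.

x = 1.5 gives h = -1, negative; keep [1.5, 2]
x = 1.75 gives h = 1.40625, positive; keep [1.5, 1.75]
x = 1.625 gives h = 0.066406, positive; keep [1.5, 1.625]

-++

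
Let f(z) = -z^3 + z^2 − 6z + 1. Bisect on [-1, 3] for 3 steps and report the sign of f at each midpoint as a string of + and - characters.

z = 1 gives f = -5, negative; keep [-1, 1]
z = 0 gives f = 1, positive; keep [0, 1]
z = 0.5 gives f = -1.875, negative; keep [0, 0.5]

-+-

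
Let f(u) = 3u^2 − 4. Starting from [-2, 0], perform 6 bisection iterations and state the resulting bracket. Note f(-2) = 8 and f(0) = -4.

[-1.15625, -1.125]

midpoint -1: f = -1 < 0 → [-2, -1]
midpoint -1.5: f = 2.75 > 0 → [-1.5, -1]
midpoint -1.25: f = 0.6875 > 0 → [-1.25, -1]
midpoint -1.125: f = -0.2031 < 0 → [-1.25, -1.125]
midpoint -1.1875: f = 0.2305 > 0 → [-1.1875, -1.125]
midpoint -1.15625: f = 0.0107 > 0 → [-1.15625, -1.125]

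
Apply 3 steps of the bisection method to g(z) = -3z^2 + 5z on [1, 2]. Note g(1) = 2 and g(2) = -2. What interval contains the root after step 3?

[1.625, 1.75]

z = 1.5 gives g = 0.75, positive; keep [1.5, 2]
z = 1.75 gives g = -0.4375, negative; keep [1.5, 1.75]
z = 1.625 gives g = 0.203125, positive; keep [1.625, 1.75]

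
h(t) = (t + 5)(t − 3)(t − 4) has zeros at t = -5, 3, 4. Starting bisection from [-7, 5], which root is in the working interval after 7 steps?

-5

h(-1) = 80 > 0, so the root lies in [-7, -1]
h(-4) = 56 > 0, so the root lies in [-7, -4]
h(-5.5) = -40.375 < 0, so the root lies in [-5.5, -4]
h(-4.75) = 16.9531 > 0, so the root lies in [-5.5, -4.75]
h(-5.125) = -9.2676 < 0, so the root lies in [-5.125, -4.75]
h(-4.9375) = 4.4338 > 0, so the root lies in [-5.125, -4.9375]
h(-5.03125) = -2.2666 < 0, so the root lies in [-5.03125, -4.9375]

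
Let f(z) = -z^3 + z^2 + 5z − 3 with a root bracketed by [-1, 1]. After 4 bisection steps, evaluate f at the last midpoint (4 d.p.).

0.2715

midpoint 0: f = -3 < 0 → [0, 1]
midpoint 0.5: f = -0.375 < 0 → [0.5, 1]
midpoint 0.75: f = 0.890625 > 0 → [0.5, 0.75]
midpoint 0.625: f = 0.2715 > 0 → [0.5, 0.625]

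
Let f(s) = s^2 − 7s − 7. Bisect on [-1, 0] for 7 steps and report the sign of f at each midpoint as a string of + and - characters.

m = -0.5, f(m) = -3.25 (−); new bracket [-1, -0.5]
m = -0.75, f(m) = -1.1875 (−); new bracket [-1, -0.75]
m = -0.875, f(m) = -0.109375 (−); new bracket [-1, -0.875]
m = -0.9375, f(m) = 0.4414 (+); new bracket [-0.9375, -0.875]
m = -0.90625, f(m) = 0.165 (+); new bracket [-0.90625, -0.875]
m = -0.890625, f(m) = 0.0276 (+); new bracket [-0.890625, -0.875]
m = -0.8828125, f(m) = -0.041 (−); new bracket [-0.890625, -0.8828125]

---+++-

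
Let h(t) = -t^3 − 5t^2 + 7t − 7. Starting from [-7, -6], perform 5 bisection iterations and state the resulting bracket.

[-6.3125, -6.28125]

m = -6.5, h(m) = 10.875 (+); new bracket [-6.5, -6]
m = -6.25, h(m) = -1.921875 (−); new bracket [-6.5, -6.25]
m = -6.375, h(m) = 4.255859 (+); new bracket [-6.375, -6.25]
m = -6.3125, h(m) = 1.1125 (+); new bracket [-6.3125, -6.25]
m = -6.28125, h(m) = -0.4182 (−); new bracket [-6.3125, -6.28125]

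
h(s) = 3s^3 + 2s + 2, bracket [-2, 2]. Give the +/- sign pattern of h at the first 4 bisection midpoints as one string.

midpoint 0: h = 2 > 0 → [-2, 0]
midpoint -1: h = -3 < 0 → [-1, 0]
midpoint -0.5: h = 0.625 > 0 → [-1, -0.5]
midpoint -0.75: h = -0.7656 < 0 → [-0.75, -0.5]

+-+-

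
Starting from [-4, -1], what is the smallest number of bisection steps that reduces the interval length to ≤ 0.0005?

13

Width after n steps is 3/2^n. Need 2^n ≥ 3/0.0005 = 6000.
2^12 = 4096 < 6000 ≤ 2^13 = 8192, so n = 13.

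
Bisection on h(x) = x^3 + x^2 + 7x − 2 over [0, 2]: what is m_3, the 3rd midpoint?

0.25

midpoint 1: h = 7 > 0 → [0, 1]
midpoint 0.5: h = 1.875 > 0 → [0, 0.5]
midpoint 0.25: h = -0.171875 < 0 → [0.25, 0.5]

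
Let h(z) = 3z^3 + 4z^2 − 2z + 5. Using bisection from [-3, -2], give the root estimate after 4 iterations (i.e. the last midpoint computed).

-2.0625

midpoint -2.5: h = -11.875 < 0 → [-2.5, -2]
midpoint -2.25: h = -4.421875 < 0 → [-2.25, -2]
midpoint -2.125: h = -1.474609 < 0 → [-2.125, -2]
midpoint -2.0625: h = -0.1804 < 0 → [-2.0625, -2]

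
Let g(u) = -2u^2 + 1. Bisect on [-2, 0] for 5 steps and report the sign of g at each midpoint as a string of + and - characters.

-+-++

u = -1 gives g = -1, negative; keep [-1, 0]
u = -0.5 gives g = 0.5, positive; keep [-1, -0.5]
u = -0.75 gives g = -0.125, negative; keep [-0.75, -0.5]
u = -0.625 gives g = 0.2188, positive; keep [-0.75, -0.625]
u = -0.6875 gives g = 0.0547, positive; keep [-0.75, -0.6875]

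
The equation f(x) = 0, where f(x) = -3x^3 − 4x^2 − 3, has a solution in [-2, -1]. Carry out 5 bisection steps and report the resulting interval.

midpoint -1.5: f = -1.875 < 0 → [-2, -1.5]
midpoint -1.75: f = 0.828125 > 0 → [-1.75, -1.5]
midpoint -1.625: f = -0.689453 < 0 → [-1.75, -1.625]
midpoint -1.6875: f = 0.0256 > 0 → [-1.6875, -1.625]
midpoint -1.65625: f = -0.3426 < 0 → [-1.6875, -1.65625]

[-1.6875, -1.65625]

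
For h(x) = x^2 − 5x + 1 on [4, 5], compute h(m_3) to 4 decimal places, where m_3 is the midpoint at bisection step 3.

h(4.5) = -1.25 < 0, so the root lies in [4.5, 5]
h(4.75) = -0.1875 < 0, so the root lies in [4.75, 5]
h(4.875) = 0.390625 > 0, so the root lies in [4.75, 4.875]

0.3906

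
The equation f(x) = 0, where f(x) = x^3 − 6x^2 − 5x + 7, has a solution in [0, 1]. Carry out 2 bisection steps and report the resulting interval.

[0.75, 1]

x = 0.5 gives f = 3.125, positive; keep [0.5, 1]
x = 0.75 gives f = 0.296875, positive; keep [0.75, 1]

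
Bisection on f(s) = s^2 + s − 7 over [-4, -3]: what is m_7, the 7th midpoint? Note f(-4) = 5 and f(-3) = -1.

-3.1953125

f(-3.5) = 1.75 > 0, so the root lies in [-3.5, -3]
f(-3.25) = 0.3125 > 0, so the root lies in [-3.25, -3]
f(-3.125) = -0.359375 < 0, so the root lies in [-3.25, -3.125]
f(-3.1875) = -0.0273 < 0, so the root lies in [-3.25, -3.1875]
f(-3.21875) = 0.1416 > 0, so the root lies in [-3.21875, -3.1875]
f(-3.203125) = 0.0569 > 0, so the root lies in [-3.203125, -3.1875]
f(-3.1953125) = 0.0147 > 0, so the root lies in [-3.1953125, -3.1875]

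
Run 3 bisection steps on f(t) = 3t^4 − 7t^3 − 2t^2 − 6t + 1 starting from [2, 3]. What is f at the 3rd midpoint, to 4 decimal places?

f(2.5) = -18.6875 < 0, so the root lies in [2.5, 3]
f(2.75) = -4.628906 < 0, so the root lies in [2.75, 3]
f(2.875) = 5.834717 > 0, so the root lies in [2.75, 2.875]

5.8347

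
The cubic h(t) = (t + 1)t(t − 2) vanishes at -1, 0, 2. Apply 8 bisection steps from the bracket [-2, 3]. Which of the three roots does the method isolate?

midpoint 0.5: h = -1.125 < 0 → [0.5, 3]
midpoint 1.75: h = -1.203125 < 0 → [1.75, 3]
midpoint 2.375: h = 3.005859 > 0 → [1.75, 2.375]
midpoint 2.0625: h = 0.3948 > 0 → [1.75, 2.0625]
midpoint 1.90625: h = -0.5194 < 0 → [1.90625, 2.0625]
midpoint 1.984375: h = -0.0925 < 0 → [1.984375, 2.0625]
midpoint 2.0234375: h = 0.1434 > 0 → [1.984375, 2.0234375]
midpoint 2.00390625: h = 0.0235 > 0 → [1.984375, 2.00390625]

2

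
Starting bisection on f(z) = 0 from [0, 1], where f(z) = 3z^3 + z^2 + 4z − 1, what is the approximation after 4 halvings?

0.1875

z = 0.5 gives f = 1.625, positive; keep [0, 0.5]
z = 0.25 gives f = 0.109375, positive; keep [0, 0.25]
z = 0.125 gives f = -0.478516, negative; keep [0.125, 0.25]
z = 0.1875 gives f = -0.1951, negative; keep [0.1875, 0.25]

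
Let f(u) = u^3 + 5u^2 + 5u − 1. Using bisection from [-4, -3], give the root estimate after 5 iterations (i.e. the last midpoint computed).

-3.46875

midpoint -3.5: f = -0.125 < 0 → [-3.5, -3]
midpoint -3.25: f = 1.234375 > 0 → [-3.5, -3.25]
midpoint -3.375: f = 0.634766 > 0 → [-3.5, -3.375]
midpoint -3.4375: f = 0.2756 > 0 → [-3.5, -3.4375]
midpoint -3.46875: f = 0.0806 > 0 → [-3.5, -3.46875]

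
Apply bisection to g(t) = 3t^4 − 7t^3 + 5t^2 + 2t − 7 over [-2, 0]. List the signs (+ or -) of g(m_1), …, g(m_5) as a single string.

m = -1, g(m) = 6 (+); new bracket [-1, 0]
m = -0.5, g(m) = -5.6875 (−); new bracket [-1, -0.5]
m = -0.75, g(m) = -1.785156 (−); new bracket [-1, -0.75]
m = -0.875, g(m) = 1.5261 (+); new bracket [-0.875, -0.75]
m = -0.8125, g(m) = -0.2622 (−); new bracket [-0.875, -0.8125]

+--+-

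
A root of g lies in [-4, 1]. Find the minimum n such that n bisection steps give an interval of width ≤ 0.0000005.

24

Width after n steps is 5/2^n. Need 2^n ≥ 5/0.0000005 = 10000000.
2^23 = 8388608 < 10000000 ≤ 2^24 = 16777216, so n = 24.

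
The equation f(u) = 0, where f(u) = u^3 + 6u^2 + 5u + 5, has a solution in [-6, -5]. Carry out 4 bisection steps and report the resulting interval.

m = -5.5, f(m) = -7.375 (−); new bracket [-5.5, -5]
m = -5.25, f(m) = -0.578125 (−); new bracket [-5.25, -5]
m = -5.125, f(m) = 2.357422 (+); new bracket [-5.25, -5.125]
m = -5.1875, f(m) = 0.927 (+); new bracket [-5.25, -5.1875]

[-5.25, -5.1875]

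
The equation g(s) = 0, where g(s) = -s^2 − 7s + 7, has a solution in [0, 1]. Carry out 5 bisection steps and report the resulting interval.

[0.875, 0.90625]

midpoint 0.5: g = 3.25 > 0 → [0.5, 1]
midpoint 0.75: g = 1.1875 > 0 → [0.75, 1]
midpoint 0.875: g = 0.109375 > 0 → [0.875, 1]
midpoint 0.9375: g = -0.4414 < 0 → [0.875, 0.9375]
midpoint 0.90625: g = -0.165 < 0 → [0.875, 0.90625]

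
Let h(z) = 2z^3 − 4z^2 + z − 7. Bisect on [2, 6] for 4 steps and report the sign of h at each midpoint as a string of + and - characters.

+++-

midpoint 4: h = 61 > 0 → [2, 4]
midpoint 3: h = 14 > 0 → [2, 3]
midpoint 2.5: h = 1.75 > 0 → [2, 2.5]
midpoint 2.25: h = -2.2188 < 0 → [2.25, 2.5]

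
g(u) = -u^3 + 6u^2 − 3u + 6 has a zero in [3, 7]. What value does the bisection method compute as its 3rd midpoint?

u = 5 gives g = 16, positive; keep [5, 7]
u = 6 gives g = -12, negative; keep [5, 6]
u = 5.5 gives g = 4.625, positive; keep [5.5, 6]

5.5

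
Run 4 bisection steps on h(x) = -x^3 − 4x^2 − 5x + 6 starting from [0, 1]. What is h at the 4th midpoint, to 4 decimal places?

0.3469

h(0.5) = 2.375 > 0, so the root lies in [0.5, 1]
h(0.75) = -0.421875 < 0, so the root lies in [0.5, 0.75]
h(0.625) = 1.068359 > 0, so the root lies in [0.625, 0.75]
h(0.6875) = 0.3469 > 0, so the root lies in [0.6875, 0.75]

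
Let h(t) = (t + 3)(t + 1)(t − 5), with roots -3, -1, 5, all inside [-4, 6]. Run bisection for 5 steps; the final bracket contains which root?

m = 1, h(m) = -32 (−); new bracket [1, 6]
m = 3.5, h(m) = -43.875 (−); new bracket [3.5, 6]
m = 4.75, h(m) = -11.140625 (−); new bracket [4.75, 6]
m = 5.375, h(m) = 20.0215 (+); new bracket [4.75, 5.375]
m = 5.0625, h(m) = 3.0549 (+); new bracket [4.75, 5.0625]

5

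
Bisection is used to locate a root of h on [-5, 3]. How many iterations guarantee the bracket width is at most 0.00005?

Width after n steps is 8/2^n. Need 2^n ≥ 8/0.00005 = 160000.
2^17 = 131072 < 160000 ≤ 2^18 = 262144, so n = 18.

18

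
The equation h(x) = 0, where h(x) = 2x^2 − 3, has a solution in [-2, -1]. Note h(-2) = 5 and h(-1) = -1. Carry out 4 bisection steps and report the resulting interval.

x = -1.5 gives h = 1.5, positive; keep [-1.5, -1]
x = -1.25 gives h = 0.125, positive; keep [-1.25, -1]
x = -1.125 gives h = -0.46875, negative; keep [-1.25, -1.125]
x = -1.1875 gives h = -0.1797, negative; keep [-1.25, -1.1875]

[-1.25, -1.1875]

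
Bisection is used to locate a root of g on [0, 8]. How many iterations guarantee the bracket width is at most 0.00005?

Width after n steps is 8/2^n. Need 2^n ≥ 8/0.00005 = 160000.
2^17 = 131072 < 160000 ≤ 2^18 = 262144, so n = 18.

18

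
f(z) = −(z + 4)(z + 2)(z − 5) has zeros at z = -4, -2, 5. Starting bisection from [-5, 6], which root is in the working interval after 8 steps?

z = 0.5 gives f = 50.625, positive; keep [0.5, 6]
z = 3.25 gives f = 66.609375, positive; keep [3.25, 6]
z = 4.625 gives f = 21.427734, positive; keep [4.625, 6]
z = 5.3125 gives f = -21.2805, negative; keep [4.625, 5.3125]
z = 4.96875 gives f = 1.9532, positive; keep [4.96875, 5.3125]
z = 5.140625 gives f = -9.1786, negative; keep [4.96875, 5.140625]
z = 5.0546875 gives f = -3.4933, negative; keep [4.96875, 5.0546875]
z = 5.01171875 gives f = -0.7405, negative; keep [4.96875, 5.01171875]

5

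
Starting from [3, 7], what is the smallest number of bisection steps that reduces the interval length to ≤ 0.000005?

20

Width after n steps is 4/2^n. Need 2^n ≥ 4/0.000005 = 800000.
2^19 = 524288 < 800000 ≤ 2^20 = 1048576, so n = 20.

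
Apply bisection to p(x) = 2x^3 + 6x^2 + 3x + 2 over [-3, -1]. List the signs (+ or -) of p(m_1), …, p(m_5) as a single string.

m = -2, p(m) = 4 (+); new bracket [-3, -2]
m = -2.5, p(m) = 0.75 (+); new bracket [-3, -2.5]
m = -2.75, p(m) = -2.46875 (−); new bracket [-2.75, -2.5]
m = -2.625, p(m) = -0.707 (−); new bracket [-2.625, -2.5]
m = -2.5625, p(m) = 0.0581 (+); new bracket [-2.625, -2.5625]

++--+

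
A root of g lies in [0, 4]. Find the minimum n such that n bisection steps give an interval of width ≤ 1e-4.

16

Width after n steps is 4/2^n. Need 2^n ≥ 4/1e-4 = 40000.
2^15 = 32768 < 40000 ≤ 2^16 = 65536, so n = 16.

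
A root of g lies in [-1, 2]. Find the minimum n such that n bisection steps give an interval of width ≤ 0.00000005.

26

Width after n steps is 3/2^n. Need 2^n ≥ 3/0.00000005 = 60000000.
2^25 = 33554432 < 60000000 ≤ 2^26 = 67108864, so n = 26.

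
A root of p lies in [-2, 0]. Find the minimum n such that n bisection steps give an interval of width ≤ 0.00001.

18

Width after n steps is 2/2^n. Need 2^n ≥ 2/0.00001 = 200000.
2^17 = 131072 < 200000 ≤ 2^18 = 262144, so n = 18.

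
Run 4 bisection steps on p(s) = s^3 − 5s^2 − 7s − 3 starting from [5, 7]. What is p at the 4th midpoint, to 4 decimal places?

s = 6 gives p = -9, negative; keep [6, 7]
s = 6.5 gives p = 14.875, positive; keep [6, 6.5]
s = 6.25 gives p = 2.078125, positive; keep [6, 6.25]
s = 6.125 gives p = -3.6699, negative; keep [6.125, 6.25]

-3.6699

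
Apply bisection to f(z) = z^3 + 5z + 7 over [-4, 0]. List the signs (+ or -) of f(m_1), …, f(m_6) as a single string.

-+---+

m = -2, f(m) = -11 (−); new bracket [-2, 0]
m = -1, f(m) = 1 (+); new bracket [-2, -1]
m = -1.5, f(m) = -3.875 (−); new bracket [-1.5, -1]
m = -1.25, f(m) = -1.2031 (−); new bracket [-1.25, -1]
m = -1.125, f(m) = -0.0488 (−); new bracket [-1.125, -1]
m = -1.0625, f(m) = 0.488 (+); new bracket [-1.125, -1.0625]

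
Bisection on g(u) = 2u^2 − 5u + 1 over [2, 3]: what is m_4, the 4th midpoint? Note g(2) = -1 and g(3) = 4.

midpoint 2.5: g = 1 > 0 → [2, 2.5]
midpoint 2.25: g = -0.125 < 0 → [2.25, 2.5]
midpoint 2.375: g = 0.40625 > 0 → [2.25, 2.375]
midpoint 2.3125: g = 0.1328 > 0 → [2.25, 2.3125]

2.3125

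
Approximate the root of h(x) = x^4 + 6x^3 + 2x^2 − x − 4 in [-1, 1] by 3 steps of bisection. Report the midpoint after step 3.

0.75

m = 0, h(m) = -4 (−); new bracket [0, 1]
m = 0.5, h(m) = -3.1875 (−); new bracket [0.5, 1]
m = 0.75, h(m) = -0.777344 (−); new bracket [0.75, 1]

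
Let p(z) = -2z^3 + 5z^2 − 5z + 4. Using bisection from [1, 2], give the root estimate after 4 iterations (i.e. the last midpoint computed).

z = 1.5 gives p = 1, positive; keep [1.5, 2]
z = 1.75 gives p = -0.15625, negative; keep [1.5, 1.75]
z = 1.625 gives p = 0.496094, positive; keep [1.625, 1.75]
z = 1.6875 gives p = 0.1899, positive; keep [1.6875, 1.75]

1.6875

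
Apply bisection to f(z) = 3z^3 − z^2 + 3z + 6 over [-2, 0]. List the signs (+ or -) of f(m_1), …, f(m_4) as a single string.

m = -1, f(m) = -1 (−); new bracket [-1, 0]
m = -0.5, f(m) = 3.875 (+); new bracket [-1, -0.5]
m = -0.75, f(m) = 1.921875 (+); new bracket [-1, -0.75]
m = -0.875, f(m) = 0.5996 (+); new bracket [-1, -0.875]

-+++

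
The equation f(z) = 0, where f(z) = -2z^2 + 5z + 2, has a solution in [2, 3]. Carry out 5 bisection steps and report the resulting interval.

f(2.5) = 2 > 0, so the root lies in [2.5, 3]
f(2.75) = 0.625 > 0, so the root lies in [2.75, 3]
f(2.875) = -0.15625 < 0, so the root lies in [2.75, 2.875]
f(2.8125) = 0.2422 > 0, so the root lies in [2.8125, 2.875]
f(2.84375) = 0.0449 > 0, so the root lies in [2.84375, 2.875]

[2.84375, 2.875]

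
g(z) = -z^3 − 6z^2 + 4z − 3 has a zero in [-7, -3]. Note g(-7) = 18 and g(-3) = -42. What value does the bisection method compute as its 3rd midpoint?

-6.5

z = -5 gives g = -48, negative; keep [-7, -5]
z = -6 gives g = -27, negative; keep [-7, -6]
z = -6.5 gives g = -7.875, negative; keep [-7, -6.5]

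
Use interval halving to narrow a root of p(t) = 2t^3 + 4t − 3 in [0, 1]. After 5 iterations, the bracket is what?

midpoint 0.5: p = -0.75 < 0 → [0.5, 1]
midpoint 0.75: p = 0.84375 > 0 → [0.5, 0.75]
midpoint 0.625: p = -0.011719 < 0 → [0.625, 0.75]
midpoint 0.6875: p = 0.3999 > 0 → [0.625, 0.6875]
midpoint 0.65625: p = 0.1902 > 0 → [0.625, 0.65625]

[0.625, 0.65625]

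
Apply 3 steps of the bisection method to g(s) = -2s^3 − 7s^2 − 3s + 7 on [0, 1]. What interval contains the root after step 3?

[0.625, 0.75]

g(0.5) = 3.5 > 0, so the root lies in [0.5, 1]
g(0.75) = -0.03125 < 0, so the root lies in [0.5, 0.75]
g(0.625) = 1.902344 > 0, so the root lies in [0.625, 0.75]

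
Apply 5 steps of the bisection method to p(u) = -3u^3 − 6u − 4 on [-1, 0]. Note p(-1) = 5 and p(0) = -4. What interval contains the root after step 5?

midpoint -0.5: p = -0.625 < 0 → [-1, -0.5]
midpoint -0.75: p = 1.765625 > 0 → [-0.75, -0.5]
midpoint -0.625: p = 0.482422 > 0 → [-0.625, -0.5]
midpoint -0.5625: p = -0.0911 < 0 → [-0.625, -0.5625]
midpoint -0.59375: p = 0.1905 > 0 → [-0.59375, -0.5625]

[-0.59375, -0.5625]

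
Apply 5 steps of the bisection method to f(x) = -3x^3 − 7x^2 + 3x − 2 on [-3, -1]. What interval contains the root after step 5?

[-2.8125, -2.75]

m = -2, f(m) = -12 (−); new bracket [-3, -2]
m = -2.5, f(m) = -6.375 (−); new bracket [-3, -2.5]
m = -2.75, f(m) = -0.796875 (−); new bracket [-3, -2.75]
m = -2.875, f(m) = 2.8066 (+); new bracket [-2.875, -2.75]
m = -2.8125, f(m) = 0.9333 (+); new bracket [-2.8125, -2.75]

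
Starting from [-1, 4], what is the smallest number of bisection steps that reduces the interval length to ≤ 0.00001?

Width after n steps is 5/2^n. Need 2^n ≥ 5/0.00001 = 500000.
2^18 = 262144 < 500000 ≤ 2^19 = 524288, so n = 19.

19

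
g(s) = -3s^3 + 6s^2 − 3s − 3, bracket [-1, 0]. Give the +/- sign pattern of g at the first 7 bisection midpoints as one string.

midpoint -0.5: g = 0.375 > 0 → [-0.5, 0]
midpoint -0.25: g = -1.828125 < 0 → [-0.5, -0.25]
midpoint -0.375: g = -0.873047 < 0 → [-0.5, -0.375]
midpoint -0.4375: g = -0.2878 < 0 → [-0.5, -0.4375]
midpoint -0.46875: g = 0.0336 > 0 → [-0.46875, -0.4375]
midpoint -0.453125: g = -0.1296 < 0 → [-0.46875, -0.453125]
midpoint -0.4609375: g = -0.0486 < 0 → [-0.46875, -0.4609375]

+---+--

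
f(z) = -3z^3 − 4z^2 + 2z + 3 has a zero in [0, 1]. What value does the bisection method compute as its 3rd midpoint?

0.875

midpoint 0.5: f = 2.625 > 0 → [0.5, 1]
midpoint 0.75: f = 0.984375 > 0 → [0.75, 1]
midpoint 0.875: f = -0.322266 < 0 → [0.75, 0.875]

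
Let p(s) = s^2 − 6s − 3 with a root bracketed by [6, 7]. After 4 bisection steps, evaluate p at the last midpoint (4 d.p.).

p(6.5) = 0.25 > 0, so the root lies in [6, 6.5]
p(6.25) = -1.4375 < 0, so the root lies in [6.25, 6.5]
p(6.375) = -0.609375 < 0, so the root lies in [6.375, 6.5]
p(6.4375) = -0.1836 < 0, so the root lies in [6.4375, 6.5]

-0.1836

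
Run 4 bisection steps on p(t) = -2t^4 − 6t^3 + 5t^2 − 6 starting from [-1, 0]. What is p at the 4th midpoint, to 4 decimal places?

-0.3526

m = -0.5, p(m) = -4.125 (−); new bracket [-1, -0.5]
m = -0.75, p(m) = -1.289062 (−); new bracket [-1, -0.75]
m = -0.875, p(m) = 0.675293 (+); new bracket [-0.875, -0.75]
m = -0.8125, p(m) = -0.3526 (−); new bracket [-0.875, -0.8125]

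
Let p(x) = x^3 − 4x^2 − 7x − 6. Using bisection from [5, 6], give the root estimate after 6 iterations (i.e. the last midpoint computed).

p(5.5) = 0.875 > 0, so the root lies in [5, 5.5]
p(5.25) = -8.296875 < 0, so the root lies in [5.25, 5.5]
p(5.375) = -3.900391 < 0, so the root lies in [5.375, 5.5]
p(5.4375) = -1.5608 < 0, so the root lies in [5.4375, 5.5]
p(5.46875) = -0.355 < 0, so the root lies in [5.46875, 5.5]
p(5.484375) = 0.257 > 0, so the root lies in [5.46875, 5.484375]

5.484375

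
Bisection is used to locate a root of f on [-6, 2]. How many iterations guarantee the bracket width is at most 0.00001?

20

Width after n steps is 8/2^n. Need 2^n ≥ 8/0.00001 = 800000.
2^19 = 524288 < 800000 ≤ 2^20 = 1048576, so n = 20.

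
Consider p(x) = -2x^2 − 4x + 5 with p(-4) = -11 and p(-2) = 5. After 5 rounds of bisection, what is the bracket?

[-2.875, -2.8125]

x = -3 gives p = -1, negative; keep [-3, -2]
x = -2.5 gives p = 2.5, positive; keep [-3, -2.5]
x = -2.75 gives p = 0.875, positive; keep [-3, -2.75]
x = -2.875 gives p = -0.0312, negative; keep [-2.875, -2.75]
x = -2.8125 gives p = 0.4297, positive; keep [-2.875, -2.8125]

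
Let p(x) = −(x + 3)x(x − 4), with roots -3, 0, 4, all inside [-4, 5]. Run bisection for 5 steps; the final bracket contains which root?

4

midpoint 0.5: p = 6.125 > 0 → [0.5, 5]
midpoint 2.75: p = 19.765625 > 0 → [2.75, 5]
midpoint 3.875: p = 3.330078 > 0 → [3.875, 5]
midpoint 4.4375: p = -14.4392 < 0 → [3.875, 4.4375]
midpoint 4.15625: p = -4.6474 < 0 → [3.875, 4.15625]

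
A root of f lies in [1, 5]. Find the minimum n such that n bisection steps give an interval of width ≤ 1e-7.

Width after n steps is 4/2^n. Need 2^n ≥ 4/1e-7 = 40000000.
2^25 = 33554432 < 40000000 ≤ 2^26 = 67108864, so n = 26.

26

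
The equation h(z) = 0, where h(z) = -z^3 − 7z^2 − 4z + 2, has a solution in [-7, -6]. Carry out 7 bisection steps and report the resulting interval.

[-6.3203125, -6.3125]

h(-6.5) = 6.875 > 0, so the root lies in [-6.5, -6]
h(-6.25) = -2.296875 < 0, so the root lies in [-6.5, -6.25]
h(-6.375) = 2.099609 > 0, so the root lies in [-6.375, -6.25]
h(-6.3125) = -0.1453 < 0, so the root lies in [-6.375, -6.3125]
h(-6.34375) = 0.9654 > 0, so the root lies in [-6.34375, -6.3125]
h(-6.328125) = 0.4072 > 0, so the root lies in [-6.328125, -6.3125]
h(-6.3203125) = 0.1302 > 0, so the root lies in [-6.3203125, -6.3125]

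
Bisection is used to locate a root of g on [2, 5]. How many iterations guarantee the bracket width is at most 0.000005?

20

Width after n steps is 3/2^n. Need 2^n ≥ 3/0.000005 = 600000.
2^19 = 524288 < 600000 ≤ 2^20 = 1048576, so n = 20.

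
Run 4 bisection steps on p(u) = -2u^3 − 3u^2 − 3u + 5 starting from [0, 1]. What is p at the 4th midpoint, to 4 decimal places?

-0.4907

u = 0.5 gives p = 2.5, positive; keep [0.5, 1]
u = 0.75 gives p = 0.21875, positive; keep [0.75, 1]
u = 0.875 gives p = -1.261719, negative; keep [0.75, 0.875]
u = 0.8125 gives p = -0.4907, negative; keep [0.75, 0.8125]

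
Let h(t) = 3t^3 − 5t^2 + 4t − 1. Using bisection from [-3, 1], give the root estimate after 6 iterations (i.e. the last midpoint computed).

0.4375

h(-1) = -13 < 0, so the root lies in [-1, 1]
h(0) = -1 < 0, so the root lies in [0, 1]
h(0.5) = 0.125 > 0, so the root lies in [0, 0.5]
h(0.25) = -0.2656 < 0, so the root lies in [0.25, 0.5]
h(0.375) = -0.0449 < 0, so the root lies in [0.375, 0.5]
h(0.4375) = 0.0442 > 0, so the root lies in [0.375, 0.4375]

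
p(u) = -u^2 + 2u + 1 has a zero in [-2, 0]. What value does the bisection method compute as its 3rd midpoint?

midpoint -1: p = -2 < 0 → [-1, 0]
midpoint -0.5: p = -0.25 < 0 → [-0.5, 0]
midpoint -0.25: p = 0.4375 > 0 → [-0.5, -0.25]

-0.25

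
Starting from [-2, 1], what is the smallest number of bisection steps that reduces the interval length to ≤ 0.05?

Width after n steps is 3/2^n. Need 2^n ≥ 3/0.05 = 60.
2^5 = 32 < 60 ≤ 2^6 = 64, so n = 6.

6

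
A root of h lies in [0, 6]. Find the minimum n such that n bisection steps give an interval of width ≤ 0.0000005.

Width after n steps is 6/2^n. Need 2^n ≥ 6/0.0000005 = 12000000.
2^23 = 8388608 < 12000000 ≤ 2^24 = 16777216, so n = 24.

24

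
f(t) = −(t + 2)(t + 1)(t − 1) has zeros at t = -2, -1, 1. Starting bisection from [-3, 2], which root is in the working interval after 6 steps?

1

t = -0.5 gives f = 1.125, positive; keep [-0.5, 2]
t = 0.75 gives f = 1.203125, positive; keep [0.75, 2]
t = 1.375 gives f = -3.005859, negative; keep [0.75, 1.375]
t = 1.0625 gives f = -0.3948, negative; keep [0.75, 1.0625]
t = 0.90625 gives f = 0.5194, positive; keep [0.90625, 1.0625]
t = 0.984375 gives f = 0.0925, positive; keep [0.984375, 1.0625]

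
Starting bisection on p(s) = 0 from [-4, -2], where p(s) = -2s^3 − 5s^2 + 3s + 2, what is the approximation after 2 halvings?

p(-3) = 2 > 0, so the root lies in [-3, -2]
p(-2.5) = -5.5 < 0, so the root lies in [-3, -2.5]

-2.5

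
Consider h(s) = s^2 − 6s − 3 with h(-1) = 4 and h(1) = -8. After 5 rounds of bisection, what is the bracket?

[-0.5, -0.4375]

m = 0, h(m) = -3 (−); new bracket [-1, 0]
m = -0.5, h(m) = 0.25 (+); new bracket [-0.5, 0]
m = -0.25, h(m) = -1.4375 (−); new bracket [-0.5, -0.25]
m = -0.375, h(m) = -0.6094 (−); new bracket [-0.5, -0.375]
m = -0.4375, h(m) = -0.1836 (−); new bracket [-0.5, -0.4375]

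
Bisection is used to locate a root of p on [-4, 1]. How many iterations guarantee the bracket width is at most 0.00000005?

27

Width after n steps is 5/2^n. Need 2^n ≥ 5/0.00000005 = 100000000.
2^26 = 67108864 < 100000000 ≤ 2^27 = 134217728, so n = 27.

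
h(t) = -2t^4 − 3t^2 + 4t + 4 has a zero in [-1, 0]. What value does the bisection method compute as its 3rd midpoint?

-0.625

t = -0.5 gives h = 1.125, positive; keep [-1, -0.5]
t = -0.75 gives h = -1.320312, negative; keep [-0.75, -0.5]
t = -0.625 gives h = 0.022949, positive; keep [-0.75, -0.625]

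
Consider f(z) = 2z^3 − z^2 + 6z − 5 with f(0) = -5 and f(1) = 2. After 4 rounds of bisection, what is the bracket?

[0.75, 0.8125]

midpoint 0.5: f = -2 < 0 → [0.5, 1]
midpoint 0.75: f = -0.21875 < 0 → [0.75, 1]
midpoint 0.875: f = 0.824219 > 0 → [0.75, 0.875]
midpoint 0.8125: f = 0.2876 > 0 → [0.75, 0.8125]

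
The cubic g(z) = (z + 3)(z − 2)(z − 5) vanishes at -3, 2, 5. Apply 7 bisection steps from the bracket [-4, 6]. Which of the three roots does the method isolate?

g(1) = 16 > 0, so the root lies in [-4, 1]
g(-1.5) = 34.125 > 0, so the root lies in [-4, -1.5]
g(-2.75) = 9.203125 > 0, so the root lies in [-4, -2.75]
g(-3.375) = -16.8809 < 0, so the root lies in [-3.375, -2.75]
g(-3.0625) = -2.551 < 0, so the root lies in [-3.0625, -2.75]
g(-2.90625) = 3.6366 > 0, so the root lies in [-3.0625, -2.90625]
g(-2.984375) = 0.6218 > 0, so the root lies in [-3.0625, -2.984375]

-3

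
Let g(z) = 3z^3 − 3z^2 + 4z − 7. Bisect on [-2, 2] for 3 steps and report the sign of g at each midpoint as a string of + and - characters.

m = 0, g(m) = -7 (−); new bracket [0, 2]
m = 1, g(m) = -3 (−); new bracket [1, 2]
m = 1.5, g(m) = 2.375 (+); new bracket [1, 1.5]

--+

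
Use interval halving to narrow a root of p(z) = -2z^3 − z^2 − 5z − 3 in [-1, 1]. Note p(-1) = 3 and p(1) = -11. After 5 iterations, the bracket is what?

p(0) = -3 < 0, so the root lies in [-1, 0]
p(-0.5) = -0.5 < 0, so the root lies in [-1, -0.5]
p(-0.75) = 1.03125 > 0, so the root lies in [-0.75, -0.5]
p(-0.625) = 0.2227 > 0, so the root lies in [-0.625, -0.5]
p(-0.5625) = -0.1479 < 0, so the root lies in [-0.625, -0.5625]

[-0.625, -0.5625]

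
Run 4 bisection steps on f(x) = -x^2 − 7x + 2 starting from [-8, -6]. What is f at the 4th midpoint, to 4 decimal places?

m = -7, f(m) = 2 (+); new bracket [-8, -7]
m = -7.5, f(m) = -1.75 (−); new bracket [-7.5, -7]
m = -7.25, f(m) = 0.1875 (+); new bracket [-7.5, -7.25]
m = -7.375, f(m) = -0.7656 (−); new bracket [-7.375, -7.25]

-0.7656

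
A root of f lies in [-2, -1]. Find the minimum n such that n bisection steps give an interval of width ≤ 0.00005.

Width after n steps is 1/2^n. Need 2^n ≥ 1/0.00005 = 20000.
2^14 = 16384 < 20000 ≤ 2^15 = 32768, so n = 15.

15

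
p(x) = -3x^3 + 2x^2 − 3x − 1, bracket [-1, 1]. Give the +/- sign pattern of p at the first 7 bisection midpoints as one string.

x = 0 gives p = -1, negative; keep [-1, 0]
x = -0.5 gives p = 1.375, positive; keep [-0.5, 0]
x = -0.25 gives p = -0.078125, negative; keep [-0.5, -0.25]
x = -0.375 gives p = 0.5645, positive; keep [-0.375, -0.25]
x = -0.3125 gives p = 0.2244, positive; keep [-0.3125, -0.25]
x = -0.28125 gives p = 0.0687, positive; keep [-0.28125, -0.25]
x = -0.265625 gives p = -0.0058, negative; keep [-0.28125, -0.265625]

-+-+++-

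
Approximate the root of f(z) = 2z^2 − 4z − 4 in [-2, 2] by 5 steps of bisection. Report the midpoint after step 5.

-0.625

midpoint 0: f = -4 < 0 → [-2, 0]
midpoint -1: f = 2 > 0 → [-1, 0]
midpoint -0.5: f = -1.5 < 0 → [-1, -0.5]
midpoint -0.75: f = 0.125 > 0 → [-0.75, -0.5]
midpoint -0.625: f = -0.7188 < 0 → [-0.75, -0.625]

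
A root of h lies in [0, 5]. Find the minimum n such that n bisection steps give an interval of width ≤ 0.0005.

Width after n steps is 5/2^n. Need 2^n ≥ 5/0.0005 = 10000.
2^13 = 8192 < 10000 ≤ 2^14 = 16384, so n = 14.

14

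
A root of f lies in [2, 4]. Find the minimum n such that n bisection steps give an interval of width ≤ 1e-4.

Width after n steps is 2/2^n. Need 2^n ≥ 2/1e-4 = 20000.
2^14 = 16384 < 20000 ≤ 2^15 = 32768, so n = 15.

15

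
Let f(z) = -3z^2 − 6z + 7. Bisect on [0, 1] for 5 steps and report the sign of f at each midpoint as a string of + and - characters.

++-+-

midpoint 0.5: f = 3.25 > 0 → [0.5, 1]
midpoint 0.75: f = 0.8125 > 0 → [0.75, 1]
midpoint 0.875: f = -0.546875 < 0 → [0.75, 0.875]
midpoint 0.8125: f = 0.1445 > 0 → [0.8125, 0.875]
midpoint 0.84375: f = -0.1982 < 0 → [0.8125, 0.84375]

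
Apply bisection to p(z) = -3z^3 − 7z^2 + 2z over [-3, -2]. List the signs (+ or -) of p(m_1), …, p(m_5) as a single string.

-++-+

m = -2.5, p(m) = -1.875 (−); new bracket [-3, -2.5]
m = -2.75, p(m) = 3.953125 (+); new bracket [-2.75, -2.5]
m = -2.625, p(m) = 0.779297 (+); new bracket [-2.625, -2.5]
m = -2.5625, p(m) = -0.6106 (−); new bracket [-2.625, -2.5625]
m = -2.59375, p(m) = 0.0684 (+); new bracket [-2.59375, -2.5625]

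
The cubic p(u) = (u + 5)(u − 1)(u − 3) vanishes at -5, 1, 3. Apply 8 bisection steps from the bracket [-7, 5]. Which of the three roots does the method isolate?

u = -1 gives p = 32, positive; keep [-7, -1]
u = -4 gives p = 35, positive; keep [-7, -4]
u = -5.5 gives p = -27.625, negative; keep [-5.5, -4]
u = -4.75 gives p = 11.1406, positive; keep [-5.5, -4.75]
u = -5.125 gives p = -6.2207, negative; keep [-5.125, -4.75]
u = -4.9375 gives p = 2.9456, positive; keep [-5.125, -4.9375]
u = -5.03125 gives p = -1.5137, negative; keep [-5.03125, -4.9375]
u = -4.984375 gives p = 0.7466, positive; keep [-5.03125, -4.984375]

-5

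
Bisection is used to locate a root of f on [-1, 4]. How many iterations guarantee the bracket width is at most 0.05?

Width after n steps is 5/2^n. Need 2^n ≥ 5/0.05 = 100.
2^6 = 64 < 100 ≤ 2^7 = 128, so n = 7.

7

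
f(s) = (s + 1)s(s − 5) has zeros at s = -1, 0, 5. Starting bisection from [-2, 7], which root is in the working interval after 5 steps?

5

m = 2.5, f(m) = -21.875 (−); new bracket [2.5, 7]
m = 4.75, f(m) = -6.828125 (−); new bracket [4.75, 7]
m = 5.875, f(m) = 35.341797 (+); new bracket [4.75, 5.875]
m = 5.3125, f(m) = 10.4797 (+); new bracket [4.75, 5.3125]
m = 5.03125, f(m) = 0.9483 (+); new bracket [4.75, 5.03125]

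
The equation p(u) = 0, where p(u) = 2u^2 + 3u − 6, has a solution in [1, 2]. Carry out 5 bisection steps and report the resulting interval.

[1.125, 1.15625]

midpoint 1.5: p = 3 > 0 → [1, 1.5]
midpoint 1.25: p = 0.875 > 0 → [1, 1.25]
midpoint 1.125: p = -0.09375 < 0 → [1.125, 1.25]
midpoint 1.1875: p = 0.3828 > 0 → [1.125, 1.1875]
midpoint 1.15625: p = 0.1426 > 0 → [1.125, 1.15625]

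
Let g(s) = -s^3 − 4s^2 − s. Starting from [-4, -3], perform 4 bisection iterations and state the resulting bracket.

[-3.75, -3.6875]

midpoint -3.5: g = -2.625 < 0 → [-4, -3.5]
midpoint -3.75: g = 0.234375 > 0 → [-3.75, -3.5]
midpoint -3.625: g = -1.302734 < 0 → [-3.75, -3.625]
midpoint -3.6875: g = -0.5618 < 0 → [-3.75, -3.6875]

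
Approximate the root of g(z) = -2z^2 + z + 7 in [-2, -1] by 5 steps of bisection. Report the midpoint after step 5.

g(-1.5) = 1 > 0, so the root lies in [-2, -1.5]
g(-1.75) = -0.875 < 0, so the root lies in [-1.75, -1.5]
g(-1.625) = 0.09375 > 0, so the root lies in [-1.75, -1.625]
g(-1.6875) = -0.3828 < 0, so the root lies in [-1.6875, -1.625]
g(-1.65625) = -0.1426 < 0, so the root lies in [-1.65625, -1.625]

-1.65625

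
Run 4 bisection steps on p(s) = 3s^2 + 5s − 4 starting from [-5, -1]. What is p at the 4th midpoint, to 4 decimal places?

s = -3 gives p = 8, positive; keep [-3, -1]
s = -2 gives p = -2, negative; keep [-3, -2]
s = -2.5 gives p = 2.25, positive; keep [-2.5, -2]
s = -2.25 gives p = -0.0625, negative; keep [-2.5, -2.25]

-0.0625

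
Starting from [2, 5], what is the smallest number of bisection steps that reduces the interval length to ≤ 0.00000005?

26

Width after n steps is 3/2^n. Need 2^n ≥ 3/0.00000005 = 60000000.
2^25 = 33554432 < 60000000 ≤ 2^26 = 67108864, so n = 26.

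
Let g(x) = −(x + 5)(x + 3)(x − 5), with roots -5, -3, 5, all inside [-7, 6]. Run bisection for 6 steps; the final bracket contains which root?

5

g(-0.5) = 61.875 > 0, so the root lies in [-0.5, 6]
g(2.75) = 100.265625 > 0, so the root lies in [2.75, 6]
g(4.375) = 43.212891 > 0, so the root lies in [4.375, 6]
g(5.1875) = -15.6394 < 0, so the root lies in [4.375, 5.1875]
g(4.78125) = 16.6491 > 0, so the root lies in [4.78125, 5.1875]
g(4.984375) = 1.2456 > 0, so the root lies in [4.984375, 5.1875]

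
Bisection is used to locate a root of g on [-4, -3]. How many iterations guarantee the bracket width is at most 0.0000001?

24

Width after n steps is 1/2^n. Need 2^n ≥ 1/0.0000001 = 10000000.
2^23 = 8388608 < 10000000 ≤ 2^24 = 16777216, so n = 24.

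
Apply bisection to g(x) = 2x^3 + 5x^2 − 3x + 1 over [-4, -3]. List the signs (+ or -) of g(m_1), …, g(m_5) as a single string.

g(-3.5) = -13 < 0, so the root lies in [-3.5, -3]
g(-3.25) = -5.09375 < 0, so the root lies in [-3.25, -3]
g(-3.125) = -1.832031 < 0, so the root lies in [-3.125, -3]
g(-3.0625) = -0.3638 < 0, so the root lies in [-3.0625, -3]
g(-3.03125) = 0.331 > 0, so the root lies in [-3.0625, -3.03125]

----+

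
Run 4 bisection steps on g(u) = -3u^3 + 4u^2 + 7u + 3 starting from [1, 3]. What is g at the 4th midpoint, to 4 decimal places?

1.9980

m = 2, g(m) = 9 (+); new bracket [2, 3]
m = 2.5, g(m) = -1.375 (−); new bracket [2, 2.5]
m = 2.25, g(m) = 4.828125 (+); new bracket [2.25, 2.5]
m = 2.375, g(m) = 1.998 (+); new bracket [2.375, 2.5]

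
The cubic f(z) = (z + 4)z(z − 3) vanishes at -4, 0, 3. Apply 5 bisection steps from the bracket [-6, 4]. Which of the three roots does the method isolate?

f(-1) = 12 > 0, so the root lies in [-6, -1]
f(-3.5) = 11.375 > 0, so the root lies in [-6, -3.5]
f(-4.75) = -27.609375 < 0, so the root lies in [-4.75, -3.5]
f(-4.125) = -3.6738 < 0, so the root lies in [-4.125, -3.5]
f(-3.8125) = 4.8699 > 0, so the root lies in [-4.125, -3.8125]

-4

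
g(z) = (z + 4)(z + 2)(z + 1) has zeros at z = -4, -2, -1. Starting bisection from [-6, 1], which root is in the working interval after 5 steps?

-4

g(-2.5) = 1.125 > 0, so the root lies in [-6, -2.5]
g(-4.25) = -1.828125 < 0, so the root lies in [-4.25, -2.5]
g(-3.375) = 2.041016 > 0, so the root lies in [-4.25, -3.375]
g(-3.8125) = 0.9558 > 0, so the root lies in [-4.25, -3.8125]
g(-4.03125) = -0.1924 < 0, so the root lies in [-4.03125, -3.8125]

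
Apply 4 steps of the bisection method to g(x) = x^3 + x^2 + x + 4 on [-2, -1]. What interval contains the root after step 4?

[-1.75, -1.6875]

g(-1.5) = 1.375 > 0, so the root lies in [-2, -1.5]
g(-1.75) = -0.046875 < 0, so the root lies in [-1.75, -1.5]
g(-1.625) = 0.724609 > 0, so the root lies in [-1.75, -1.625]
g(-1.6875) = 0.3547 > 0, so the root lies in [-1.75, -1.6875]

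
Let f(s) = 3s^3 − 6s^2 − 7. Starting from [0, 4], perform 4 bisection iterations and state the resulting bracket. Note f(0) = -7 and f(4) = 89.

f(2) = -7 < 0, so the root lies in [2, 4]
f(3) = 20 > 0, so the root lies in [2, 3]
f(2.5) = 2.375 > 0, so the root lies in [2, 2.5]
f(2.25) = -3.2031 < 0, so the root lies in [2.25, 2.5]

[2.25, 2.5]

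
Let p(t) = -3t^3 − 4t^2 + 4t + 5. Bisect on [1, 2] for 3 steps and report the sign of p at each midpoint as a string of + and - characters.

--+

p(1.5) = -8.125 < 0, so the root lies in [1, 1.5]
p(1.25) = -2.109375 < 0, so the root lies in [1, 1.25]
p(1.125) = 0.166016 > 0, so the root lies in [1.125, 1.25]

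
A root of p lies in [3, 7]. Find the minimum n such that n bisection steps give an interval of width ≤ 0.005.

10

Width after n steps is 4/2^n. Need 2^n ≥ 4/0.005 = 800.
2^9 = 512 < 800 ≤ 2^10 = 1024, so n = 10.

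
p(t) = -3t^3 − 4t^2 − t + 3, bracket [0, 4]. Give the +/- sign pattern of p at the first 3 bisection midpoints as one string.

t = 2 gives p = -39, negative; keep [0, 2]
t = 1 gives p = -5, negative; keep [0, 1]
t = 0.5 gives p = 1.125, positive; keep [0.5, 1]

--+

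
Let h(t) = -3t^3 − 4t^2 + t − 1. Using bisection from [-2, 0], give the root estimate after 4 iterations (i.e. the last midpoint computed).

midpoint -1: h = -3 < 0 → [-2, -1]
midpoint -1.5: h = -1.375 < 0 → [-2, -1.5]
midpoint -1.75: h = 1.078125 > 0 → [-1.75, -1.5]
midpoint -1.625: h = -0.3145 < 0 → [-1.75, -1.625]

-1.625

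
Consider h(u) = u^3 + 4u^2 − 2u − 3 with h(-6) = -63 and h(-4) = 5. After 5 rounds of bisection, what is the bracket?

[-4.3125, -4.25]

h(-5) = -18 < 0, so the root lies in [-5, -4]
h(-4.5) = -4.125 < 0, so the root lies in [-4.5, -4]
h(-4.25) = 0.984375 > 0, so the root lies in [-4.5, -4.25]
h(-4.375) = -1.4277 < 0, so the root lies in [-4.375, -4.25]
h(-4.3125) = -0.1868 < 0, so the root lies in [-4.3125, -4.25]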